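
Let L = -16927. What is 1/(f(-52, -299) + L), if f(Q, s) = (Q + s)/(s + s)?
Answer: -46/778615 ≈ -5.9079e-5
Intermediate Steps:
f(Q, s) = (Q + s)/(2*s) (f(Q, s) = (Q + s)/((2*s)) = (Q + s)*(1/(2*s)) = (Q + s)/(2*s))
1/(f(-52, -299) + L) = 1/((½)*(-52 - 299)/(-299) - 16927) = 1/((½)*(-1/299)*(-351) - 16927) = 1/(27/46 - 16927) = 1/(-778615/46) = -46/778615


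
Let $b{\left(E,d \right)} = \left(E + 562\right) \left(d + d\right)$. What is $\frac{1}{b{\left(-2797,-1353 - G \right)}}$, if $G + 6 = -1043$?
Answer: $\frac{1}{1358880} \approx 7.359 \cdot 10^{-7}$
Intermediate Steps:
$G = -1049$ ($G = -6 - 1043 = -1049$)
$b{\left(E,d \right)} = 2 d \left(562 + E\right)$ ($b{\left(E,d \right)} = \left(562 + E\right) 2 d = 2 d \left(562 + E\right)$)
$\frac{1}{b{\left(-2797,-1353 - G \right)}} = \frac{1}{2 \left(-1353 - -1049\right) \left(562 - 2797\right)} = \frac{1}{2 \left(-1353 + 1049\right) \left(-2235\right)} = \frac{1}{2 \left(-304\right) \left(-2235\right)} = \frac{1}{1358880}$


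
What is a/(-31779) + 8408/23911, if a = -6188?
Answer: 415159100/759867669 ≈ 0.54636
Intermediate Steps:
a/(-31779) + 8408/23911 = -6188/(-31779) + 8408/23911 = -6188*(-1/31779) + 8408*(1/23911) = 6188/31779 + 8408/23911 = 415159100/759867669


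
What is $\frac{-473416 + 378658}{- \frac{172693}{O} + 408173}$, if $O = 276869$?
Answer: $- \frac{4372592117}{18835046274} \approx -0.23215$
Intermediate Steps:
$\frac{-473416 + 378658}{- \frac{172693}{O} + 408173} = \frac{-473416 + 378658}{- \frac{172693}{276869} + 408173} = - \frac{94758}{\left(-172693\right) \frac{1}{276869} + 408173} = - \frac{94758}{- \frac{172693}{276869} + 408173} = - \frac{94758}{\frac{113010277644}{276869}} = \left(-94758\right) \frac{276869}{113010277644} = - \frac{4372592117}{18835046274}$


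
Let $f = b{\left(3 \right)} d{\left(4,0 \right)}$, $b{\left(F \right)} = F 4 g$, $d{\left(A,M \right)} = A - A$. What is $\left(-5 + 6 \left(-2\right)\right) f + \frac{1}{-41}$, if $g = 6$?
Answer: $- \frac{1}{41} \approx -0.02439$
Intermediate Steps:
$d{\left(A,M \right)} = 0$
$b{\left(F \right)} = 24 F$ ($b{\left(F \right)} = F 4 \cdot 6 = 4 F 6 = 24 F$)
$f = 0$ ($f = 24 \cdot 3 \cdot 0 = 72 \cdot 0 = 0$)
$\left(-5 + 6 \left(-2\right)\right) f + \frac{1}{-41} = \left(-5 + 6 \left(-2\right)\right) 0 + \frac{1}{-41} = \left(-5 - 12\right) 0 - \frac{1}{41} = \left(-17\right) 0 - \frac{1}{41} = 0 - \frac{1}{41} = - \frac{1}{41}$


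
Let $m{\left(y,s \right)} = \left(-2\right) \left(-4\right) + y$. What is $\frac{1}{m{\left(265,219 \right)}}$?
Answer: $\frac{1}{273} \approx 0.003663$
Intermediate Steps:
$m{\left(y,s \right)} = 8 + y$
$\frac{1}{m{\left(265,219 \right)}} = \frac{1}{8 + 265} = \frac{1}{273}$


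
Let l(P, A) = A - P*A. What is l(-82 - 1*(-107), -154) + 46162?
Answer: 49858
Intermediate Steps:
l(P, A) = A - A*P
l(-82 - 1*(-107), -154) + 46162 = -154*(1 - (-82 - 1*(-107))) + 46162 = -154*(1 - (-82 + 107)) + 46162 = -154*(1 - 1*25) + 46162 = -154*(1 - 25) + 46162 = -154*(-24) + 46162 = 3696 + 46162 = 49858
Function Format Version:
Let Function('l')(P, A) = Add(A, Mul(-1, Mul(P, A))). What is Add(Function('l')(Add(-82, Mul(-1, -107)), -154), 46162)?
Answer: 49858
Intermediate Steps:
Function('l')(P, A) = Add(A, Mul(-1, A, P)) (Function('l')(P, A) = Add(A, Mul(-1, Mul(A, P))) = Add(A, Mul(-1, A, P)))
Add(Function('l')(Add(-82, Mul(-1, -107)), -154), 46162) = Add(Mul(-154, Add(1, Mul(-1, Add(-82, Mul(-1, -107))))), 46162) = Add(Mul(-154, Add(1, Mul(-1, Add(-82, 107)))), 46162) = Add(Mul(-154, Add(1, Mul(-1, 25))), 46162) = Add(Mul(-154, Add(1, -25)), 46162) = Add(Mul(-154, -24), 46162) = Add(3696, 46162) = 49858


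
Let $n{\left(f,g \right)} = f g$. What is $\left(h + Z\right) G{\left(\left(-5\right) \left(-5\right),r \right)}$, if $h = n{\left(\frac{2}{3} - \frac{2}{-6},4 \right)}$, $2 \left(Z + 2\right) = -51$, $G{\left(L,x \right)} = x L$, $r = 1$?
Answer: $- \frac{1175}{2} \approx -587.5$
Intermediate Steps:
$G{\left(L,x \right)} = L x$
$Z = - \frac{55}{2}$ ($Z = -2 + \frac{1}{2} \left(-51\right) = -2 - \frac{51}{2} = - \frac{55}{2} \approx -27.5$)
$h = 4$ ($h = \left(\frac{2}{3} - \frac{2}{-6}\right) 4 = \left(2 \cdot \frac{1}{3} - - \frac{1}{3}\right) 4 = \left(\frac{2}{3} + \frac{1}{3}\right) 4 = 1 \cdot 4 = 4$)
$\left(h + Z\right) G{\left(\left(-5\right) \left(-5\right),r \right)} = \left(4 - \frac{55}{2}\right) \left(-5\right) \left(-5\right) 1 = - \frac{47 \cdot 25 \cdot 1}{2} = \left(- \frac{47}{2}\right) 25 = - \frac{1175}{2}$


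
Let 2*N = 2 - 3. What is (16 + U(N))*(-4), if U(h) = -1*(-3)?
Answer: -76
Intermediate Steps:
N = -1/2 (N = (2 - 3)/2 = (1/2)*(-1) = -1/2 ≈ -0.50000)
U(h) = 3
(16 + U(N))*(-4) = (16 + 3)*(-4) = 19*(-4) = -76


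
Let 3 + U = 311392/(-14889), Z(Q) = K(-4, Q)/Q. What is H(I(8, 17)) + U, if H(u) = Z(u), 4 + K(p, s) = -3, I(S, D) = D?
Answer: -6157226/253113 ≈ -24.326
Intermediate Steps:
K(p, s) = -7 (K(p, s) = -4 - 3 = -7)
Z(Q) = -7/Q
H(u) = -7/u
U = -356059/14889 (U = -3 + 311392/(-14889) = -3 + 311392*(-1/14889) = -3 - 311392/14889 = -356059/14889 ≈ -23.914)
H(I(8, 17)) + U = -7/17 - 356059/14889 = -6157226/253113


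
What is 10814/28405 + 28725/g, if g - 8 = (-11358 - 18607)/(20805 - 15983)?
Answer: 3934525059104/244595455 ≈ 16086.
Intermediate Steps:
g = 8611/4822 (g = 8 + (-11358 - 18607)/(20805 - 15983) = 8 - 29965/4822 = 8611/4822 ≈ 1.7858)
10814/28405 + 28725/g = 10814/28405 + 28725/(8611/4822) = 10814*(1/28405) + 28725*(4822/8611) = 10814/28405 + 138511950/8611 = 3934525059104/244595455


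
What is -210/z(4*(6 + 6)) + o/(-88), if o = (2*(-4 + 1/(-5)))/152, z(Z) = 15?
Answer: -468139/33440 ≈ -13.999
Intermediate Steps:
o = -21/380 (o = (2*(-4 - ⅕))*(1/152) = (2*(-21/5))*(1/152) = -42/5*1/152 = -21/380 ≈ -0.055263)
-210/z(4*(6 + 6)) + o/(-88) = -210/15 - 21/380/(-88) = -210*1/15 - 21/380*(-1/88) = -14 + 21/33440 = -468139/33440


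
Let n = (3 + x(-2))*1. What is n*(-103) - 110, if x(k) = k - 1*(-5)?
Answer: -728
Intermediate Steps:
x(k) = 5 + k (x(k) = k + 5 = 5 + k)
n = 6 (n = (3 + (5 - 2))*1 = (3 + 3)*1 = 6*1 = 6)
n*(-103) - 110 = 6*(-103) - 110 = -618 - 110 = -728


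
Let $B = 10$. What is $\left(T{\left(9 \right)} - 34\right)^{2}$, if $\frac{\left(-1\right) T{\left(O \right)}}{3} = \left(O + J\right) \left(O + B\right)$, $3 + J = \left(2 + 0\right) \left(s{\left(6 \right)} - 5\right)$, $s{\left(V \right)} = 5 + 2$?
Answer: $364816$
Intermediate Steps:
$s{\left(V \right)} = 7$
$J = 1$ ($J = -3 + \left(2 + 0\right) \left(7 - 5\right) = -3 + 2 \cdot 2 = -3 + 4 = 1$)
$T{\left(O \right)} = - 3 \left(1 + O\right) \left(10 + O\right)$ ($T{\left(O \right)} = - 3 \left(O + 1\right) \left(O + 10\right) = - 3 \left(1 + O\right) \left(10 + O\right)$)
$\left(T{\left(9 \right)} - 34\right)^{2} = \left(\left(-30 - 297 - 3 \cdot 9^{2}\right) - 34\right)^{2} = \left(\left(-30 - 297 - 243\right) - 34\right)^{2} = \left(-570 - 34\right)^{2} = \left(-604\right)^{2} = 364816$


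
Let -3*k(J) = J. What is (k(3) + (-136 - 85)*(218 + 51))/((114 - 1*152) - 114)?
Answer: 29725/76 ≈ 391.12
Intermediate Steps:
k(J) = -J/3
(k(3) + (-136 - 85)*(218 + 51))/((114 - 1*152) - 114) = (-1/3*3 + (-136 - 85)*(218 + 51))/((114 - 1*152) - 114) = (-1 - 221*269)/((114 - 152) - 114) = (-1 - 59449)/(-38 - 114) = -59450/(-152) = -59450*(-1/152) = 29725/76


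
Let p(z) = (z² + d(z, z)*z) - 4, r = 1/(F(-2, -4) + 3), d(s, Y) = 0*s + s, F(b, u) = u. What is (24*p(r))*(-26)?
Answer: 1248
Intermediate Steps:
d(s, Y) = s (d(s, Y) = 0 + s = s)
r = -1 (r = 1/(-4 + 3) = 1/(-1) = -1)
p(z) = -4 + 2*z² (p(z) = (z² + z*z) - 4 = (z² + z²) - 4 = 2*z² - 4 = -4 + 2*z²)
(24*p(r))*(-26) = (24*(-4 + 2*(-1)²))*(-26) = (24*(-4 + 2*1))*(-26) = (24*(-4 + 2))*(-26) = (24*(-2))*(-26) = -48*(-26) = 1248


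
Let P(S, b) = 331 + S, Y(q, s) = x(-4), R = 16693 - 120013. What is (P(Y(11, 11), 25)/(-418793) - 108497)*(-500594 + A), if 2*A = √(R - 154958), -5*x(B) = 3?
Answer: 113729411348320658/2093965 - 227188922257*I*√258278/4187930 ≈ 5.4313e+10 - 2.757e+7*I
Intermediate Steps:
R = -103320
x(B) = -⅗ (x(B) = -⅕*3 = -⅗)
Y(q, s) = -⅗
A = I*√258278/2 (A = √(-103320 - 154958)/2 = √(-258278)/2 = (I*√258278)/2 = I*√258278/2 ≈ 254.11*I)
(P(Y(11, 11), 25)/(-418793) - 108497)*(-500594 + A) = ((331 - ⅗)/(-418793) - 108497)*(-500594 + I*√258278/2) = ((1652/5)*(-1/418793) - 108497)*(-500594 + I*√258278/2) = (-1652/2093965 - 108497)*(-500594 + I*√258278/2) = -227188922257*(-500594 + I*√258278/2)/2093965 = 113729411348320658/2093965 - 227188922257*I*√258278/4187930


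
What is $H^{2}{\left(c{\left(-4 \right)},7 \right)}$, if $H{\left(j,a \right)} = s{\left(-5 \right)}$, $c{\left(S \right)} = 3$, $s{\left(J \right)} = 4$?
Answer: $16$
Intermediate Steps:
$H{\left(j,a \right)} = 4$
$H^{2}{\left(c{\left(-4 \right)},7 \right)} = 4^{2} = 16$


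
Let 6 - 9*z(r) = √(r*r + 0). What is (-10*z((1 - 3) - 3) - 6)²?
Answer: 4096/81 ≈ 50.568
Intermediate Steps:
z(r) = ⅔ - √(r²)/9 (z(r) = ⅔ - √(r*r + 0)/9 = ⅔ - √(r² + 0)/9 = ⅔ - √(r²)/9)
(-10*z((1 - 3) - 3) - 6)² = (-10*(⅔ - √(((1 - 3) - 3)²)/9) - 6)² = (-10*(⅔ - √((-2 - 3)²)/9) - 6)² = (-10*(⅔ - √((-5)²)/9) - 6)² = (-10*(⅔ - √25/9) - 6)² = (-10*(⅔ - ⅑*5) - 6)² = (-10*(⅔ - 5/9) - 6)² = (-10*⅑ - 6)² = (-10/9 - 6)² = (-64/9)² = 4096/81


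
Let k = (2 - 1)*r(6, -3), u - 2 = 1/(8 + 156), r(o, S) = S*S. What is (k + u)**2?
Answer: 3258025/26896 ≈ 121.13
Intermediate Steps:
r(o, S) = S**2
u = 329/164 (u = 2 + 1/(8 + 156) = 2 + 1/164 = 329/164 ≈ 2.0061)
k = 9 (k = (2 - 1)*(-3)**2 = 1*9 = 9)
(k + u)**2 = (9 + 329/164)**2 = (1805/164)**2 = 3258025/26896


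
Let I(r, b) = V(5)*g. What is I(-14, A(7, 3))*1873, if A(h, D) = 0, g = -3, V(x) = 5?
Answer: -28095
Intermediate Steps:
I(r, b) = -15 (I(r, b) = 5*(-3) = -15)
I(-14, A(7, 3))*1873 = -15*1873 = -28095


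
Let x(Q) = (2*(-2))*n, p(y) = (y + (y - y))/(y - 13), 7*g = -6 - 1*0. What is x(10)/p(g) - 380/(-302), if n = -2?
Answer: 59158/453 ≈ 130.59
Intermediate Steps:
g = -6/7 (g = (-6 - 1*0)/7 = (-6 + 0)/7 = (⅐)*(-6) = -6/7 ≈ -0.85714)
p(y) = y/(-13 + y) (p(y) = (y + 0)/(-13 + y) = y/(-13 + y))
x(Q) = 8 (x(Q) = (2*(-2))*(-2) = -4*(-2) = 8)
x(10)/p(g) - 380/(-302) = 8/((-6/(7*(-13 - 6/7)))) - 380/(-302) = 8/((-6/(7*(-97/7)))) - 380*(-1/302) = 8/((-6/7*(-7/97))) + 190/151 = 8/(6/97) + 190/151 = 8*(97/6) + 190/151 = 388/3 + 190/151 = 59158/453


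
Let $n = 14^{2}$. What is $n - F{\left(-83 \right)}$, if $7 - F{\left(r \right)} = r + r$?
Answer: $23$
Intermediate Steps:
$n = 196$
$F{\left(r \right)} = 7 - 2 r$ ($F{\left(r \right)} = 7 - \left(r + r\right) = 7 - 2 r$)
$n - F{\left(-83 \right)} = 196 - \left(7 - -166\right) = 196 - \left(7 + 166\right) = 196 - 173 = 23$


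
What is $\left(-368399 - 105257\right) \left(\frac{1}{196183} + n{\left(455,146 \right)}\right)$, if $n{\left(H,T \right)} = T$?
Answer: $- \frac{13566795710664}{196183} \approx -6.9154 \cdot 10^{7}$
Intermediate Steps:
$\left(-368399 - 105257\right) \left(\frac{1}{196183} + n{\left(455,146 \right)}\right) = \left(-368399 - 105257\right) \left(\frac{1}{196183} + 146\right) = - 473656 \left(\frac{1}{196183} + 146\right) = \left(-473656\right) \frac{28642719}{196183} = - \frac{13566795710664}{196183}$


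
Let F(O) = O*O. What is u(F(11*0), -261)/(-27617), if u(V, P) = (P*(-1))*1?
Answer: -261/27617 ≈ -0.0094507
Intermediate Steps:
F(O) = O²
u(V, P) = -P (u(V, P) = -P*1 = -P)
u(F(11*0), -261)/(-27617) = -1*(-261)/(-27617) = 261*(-1/27617) = -261/27617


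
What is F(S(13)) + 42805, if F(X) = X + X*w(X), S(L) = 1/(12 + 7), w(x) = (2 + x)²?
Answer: 293601377/6859 ≈ 42805.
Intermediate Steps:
S(L) = 1/19
F(X) = X + X*(2 + X)²
F(S(13)) + 42805 = (1 + (2 + 1/19)²)/19 + 42805 = (1 + (39/19)²)/19 + 42805 = (1 + 1521/361)/19 + 42805 = (1/19)*(1882/361) + 42805 = 1882/6859 + 42805 = 293601377/6859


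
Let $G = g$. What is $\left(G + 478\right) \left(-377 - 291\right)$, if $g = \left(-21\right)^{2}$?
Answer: $-613892$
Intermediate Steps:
$g = 441$
$G = 441$
$\left(G + 478\right) \left(-377 - 291\right) = \left(441 + 478\right) \left(-377 - 291\right) = 919 \left(-668\right) = -613892$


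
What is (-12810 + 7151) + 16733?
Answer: 11074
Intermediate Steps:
(-12810 + 7151) + 16733 = -5659 + 16733 = 11074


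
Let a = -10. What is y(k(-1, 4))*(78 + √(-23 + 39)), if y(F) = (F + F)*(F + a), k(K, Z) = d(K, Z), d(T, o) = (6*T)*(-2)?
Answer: 3936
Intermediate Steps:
d(T, o) = -12*T
k(K, Z) = -12*K
y(F) = 2*F*(-10 + F) (y(F) = (F + F)*(F - 10) = (2*F)*(-10 + F) = 2*F*(-10 + F))
y(k(-1, 4))*(78 + √(-23 + 39)) = (2*(-12*(-1))*(-10 - 12*(-1)))*(78 + √(-23 + 39)) = (2*12*(-10 + 12))*(78 + √16) = (2*12*2)*(78 + 4) = 48*82 = 3936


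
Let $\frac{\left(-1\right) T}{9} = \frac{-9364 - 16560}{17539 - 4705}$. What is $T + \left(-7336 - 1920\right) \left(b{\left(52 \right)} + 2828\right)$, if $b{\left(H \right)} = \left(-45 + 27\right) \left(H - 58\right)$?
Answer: $- \frac{19376201246}{713} \approx -2.7176 \cdot 10^{7}$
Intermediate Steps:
$T = \frac{12962}{713}$ ($T = - 9 \frac{-9364 - 16560}{17539 - 4705} = - 9 \left(- \frac{25924}{12834}\right) = - 9 \left(\left(-25924\right) \frac{1}{12834}\right) = \left(-9\right) \left(- \frac{12962}{6417}\right) = \frac{12962}{713} \approx 18.18$)
$b{\left(H \right)} = 1044 - 18 H$ ($b{\left(H \right)} = - 18 \left(-58 + H\right) = 1044 - 18 H$)
$T + \left(-7336 - 1920\right) \left(b{\left(52 \right)} + 2828\right) = \frac{12962}{713} + \left(-7336 - 1920\right) \left(\left(1044 - 936\right) + 2828\right) = \frac{12962}{713} - 9256 \left(108 + 2828\right) = \frac{12962}{713} - 27175616 = - \frac{19376201246}{713}$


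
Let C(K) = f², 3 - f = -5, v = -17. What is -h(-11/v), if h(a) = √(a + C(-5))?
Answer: -√18683/17 ≈ -8.0403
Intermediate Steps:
f = 8 (f = 3 - 1*(-5) = 3 + 5 = 8)
C(K) = 64 (C(K) = 8² = 64)
h(a) = √(64 + a) (h(a) = √(a + 64) = √(64 + a))
-h(-11/v) = -√(64 - 11/(-17)) = -√(64 - 11*(-1/17)) = -√(64 + 11/17) = -√(1099/17) = -√18683/17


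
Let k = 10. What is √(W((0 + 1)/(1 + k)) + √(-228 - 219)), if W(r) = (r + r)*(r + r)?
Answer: √(4 + 121*I*√447)/11 ≈ 3.2539 + 3.2488*I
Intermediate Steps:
W(r) = 4*r² (W(r) = (2*r)*(2*r) = 4*r²)
√(W((0 + 1)/(1 + k)) + √(-228 - 219)) = √(4*((0 + 1)/(1 + 10))² + √(-228 - 219)) = √(4*(1/11)² + √(-447)) = √(4*(1*(1/11))² + I*√447) = √(4*(1/11)² + I*√447) = √(4*(1/121) + I*√447) = √(4/121 + I*√447)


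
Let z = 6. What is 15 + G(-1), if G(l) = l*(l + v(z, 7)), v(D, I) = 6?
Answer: 10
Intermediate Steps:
G(l) = l*(6 + l) (G(l) = l*(l + 6) = l*(6 + l))
15 + G(-1) = 15 - (6 - 1) = 15 - 1*5 = 15 - 5 = 10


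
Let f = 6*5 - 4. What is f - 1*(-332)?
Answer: 358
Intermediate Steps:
f = 26 (f = 30 - 4 = 26)
f - 1*(-332) = 26 - 1*(-332) = 26 + 332 = 358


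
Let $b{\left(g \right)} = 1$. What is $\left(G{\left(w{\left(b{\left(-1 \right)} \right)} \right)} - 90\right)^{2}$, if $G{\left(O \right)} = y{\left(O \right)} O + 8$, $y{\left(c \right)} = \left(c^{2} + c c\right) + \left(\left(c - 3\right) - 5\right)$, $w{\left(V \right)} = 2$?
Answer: $6084$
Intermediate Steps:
$y{\left(c \right)} = -8 + c + 2 c^{2}$ ($y{\left(c \right)} = \left(c^{2} + c^{2}\right) + \left(\left(-3 + c\right) - 5\right) = 2 c^{2} + \left(-8 + c\right) = -8 + c + 2 c^{2}$)
$G{\left(O \right)} = 8 + O \left(-8 + O + 2 O^{2}\right)$ ($G{\left(O \right)} = \left(-8 + O + 2 O^{2}\right) O + 8 = O \left(-8 + O + 2 O^{2}\right) + 8 = 8 + O \left(-8 + O + 2 O^{2}\right)$)
$\left(G{\left(w{\left(b{\left(-1 \right)} \right)} \right)} - 90\right)^{2} = \left(\left(8 + 2 \left(-8 + 2 + 2 \cdot 2^{2}\right)\right) - 90\right)^{2} = \left(\left(8 + 2 \left(-8 + 2 + 2 \cdot 4\right)\right) - 90\right)^{2} = \left(\left(8 + 2 \left(-8 + 2 + 8\right)\right) - 90\right)^{2} = \left(\left(8 + 2 \cdot 2\right) - 90\right)^{2} = \left(\left(8 + 4\right) - 90\right)^{2} = \left(12 - 90\right)^{2} = \left(-78\right)^{2} = 6084$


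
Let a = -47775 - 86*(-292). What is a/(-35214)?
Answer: 22663/35214 ≈ 0.64358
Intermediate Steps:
a = -22663 (a = -47775 - 1*(-25112) = -47775 + 25112 = -22663)
a/(-35214) = -22663/(-35214) = -22663*(-1/35214) = 22663/35214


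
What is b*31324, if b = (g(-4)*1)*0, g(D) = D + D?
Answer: 0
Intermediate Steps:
g(D) = 2*D
b = 0 (b = ((2*(-4))*1)*0 = -8*1*0 = -8*0 = 0)
b*31324 = 0*31324 = 0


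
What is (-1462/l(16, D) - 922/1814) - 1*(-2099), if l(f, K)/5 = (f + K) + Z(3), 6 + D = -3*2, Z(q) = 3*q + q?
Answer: 75470263/36280 ≈ 2080.2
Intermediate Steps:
Z(q) = 4*q
D = -12 (D = -6 - 3*2 = -6 - 6 = -12)
l(f, K) = 60 + 5*K + 5*f (l(f, K) = 5*((f + K) + 4*3) = 5*((K + f) + 12) = 5*(12 + K + f) = 60 + 5*K + 5*f)
(-1462/l(16, D) - 922/1814) - 1*(-2099) = (-1462/(60 + 5*(-12) + 5*16) - 922/1814) - 1*(-2099) = (-1462/(60 - 60 + 80) - 922*1/1814) + 2099 = (-1462/80 - 461/907) + 2099 = (-1462*1/80 - 461/907) + 2099 = (-731/40 - 461/907) + 2099 = -681457/36280 + 2099 = 75470263/36280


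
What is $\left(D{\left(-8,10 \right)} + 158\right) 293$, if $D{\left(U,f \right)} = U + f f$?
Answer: $73250$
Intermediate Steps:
$D{\left(U,f \right)} = U + f^{2}$
$\left(D{\left(-8,10 \right)} + 158\right) 293 = \left(\left(-8 + 10^{2}\right) + 158\right) 293 = \left(\left(-8 + 100\right) + 158\right) 293 = \left(92 + 158\right) 293 = 250 \cdot 293 = 73250$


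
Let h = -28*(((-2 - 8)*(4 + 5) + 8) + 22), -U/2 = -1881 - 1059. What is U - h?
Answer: 4200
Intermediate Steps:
U = 5880 (U = -2*(-1881 - 1059) = -2*(-2940) = 5880)
h = 1680 (h = -28*((-10*9 + 8) + 22) = -28*((-90 + 8) + 22) = -28*(-82 + 22) = -28*(-60) = 1680)
U - h = 5880 - 1*1680 = 5880 - 1680 = 4200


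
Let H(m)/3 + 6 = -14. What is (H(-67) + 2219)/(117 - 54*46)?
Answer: -2159/2367 ≈ -0.91212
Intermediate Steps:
H(m) = -60 (H(m) = -18 + 3*(-14) = -18 - 42 = -60)
(H(-67) + 2219)/(117 - 54*46) = (-60 + 2219)/(117 - 54*46) = 2159/(117 - 2484) = 2159/(-2367) = 2159*(-1/2367) = -2159/2367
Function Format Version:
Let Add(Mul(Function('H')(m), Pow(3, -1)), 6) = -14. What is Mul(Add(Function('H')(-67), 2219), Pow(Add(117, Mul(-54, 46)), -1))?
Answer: Rational(-2159, 2367) ≈ -0.91212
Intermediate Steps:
Function('H')(m) = -60 (Function('H')(m) = Add(-18, Mul(3, -14)) = Add(-18, -42) = -60)
Mul(Add(Function('H')(-67), 2219), Pow(Add(117, Mul(-54, 46)), -1)) = Mul(Add(-60, 2219), Pow(Add(117, Mul(-54, 46)), -1)) = Mul(2159, Pow(Add(117, -2484), -1)) = Mul(2159, Pow(-2367, -1)) = Mul(2159, Rational(-1, 2367)) = Rational(-2159, 2367)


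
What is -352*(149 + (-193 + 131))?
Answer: -30624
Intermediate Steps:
-352*(149 + (-193 + 131)) = -352*(149 - 62) = -352*87 = -30624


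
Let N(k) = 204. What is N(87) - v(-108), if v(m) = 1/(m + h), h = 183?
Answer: 15299/75 ≈ 203.99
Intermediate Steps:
v(m) = 1/(183 + m) (v(m) = 1/(m + 183) = 1/(183 + m))
N(87) - v(-108) = 204 - 1/(183 - 108) = 204 - 1/75 = 15299/75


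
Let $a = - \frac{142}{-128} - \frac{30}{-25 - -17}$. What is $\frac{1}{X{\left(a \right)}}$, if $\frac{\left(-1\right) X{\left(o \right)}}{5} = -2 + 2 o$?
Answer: $- \frac{32}{1235} \approx -0.025911$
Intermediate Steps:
$a = \frac{311}{64}$ ($a = \left(-142\right) \left(- \frac{1}{128}\right) - \frac{30}{-25 + 17} = \frac{71}{64} - \frac{30}{-8} = \frac{71}{64} - - \frac{15}{4} = \frac{71}{64} + \frac{15}{4} = \frac{311}{64} \approx 4.8594$)
$X{\left(o \right)} = 10 - 10 o$ ($X{\left(o \right)} = - 5 \left(-2 + 2 o\right) = 10 - 10 o$)
$\frac{1}{X{\left(a \right)}} = \frac{1}{10 - \frac{1555}{32}} = \frac{1}{- \frac{1235}{32}} = - \frac{32}{1235}$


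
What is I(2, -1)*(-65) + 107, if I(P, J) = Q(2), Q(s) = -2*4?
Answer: 627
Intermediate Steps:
Q(s) = -8
I(P, J) = -8
I(2, -1)*(-65) + 107 = -8*(-65) + 107 = 520 + 107 = 627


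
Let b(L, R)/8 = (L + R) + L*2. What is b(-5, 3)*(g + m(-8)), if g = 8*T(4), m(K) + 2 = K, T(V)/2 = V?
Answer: -5184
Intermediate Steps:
T(V) = 2*V
m(K) = -2 + K
b(L, R) = 8*R + 24*L (b(L, R) = 8*((L + R) + L*2) = 8*((L + R) + 2*L) = 8*(R + 3*L) = 8*R + 24*L)
g = 64 (g = 8*(2*4) = 8*8 = 64)
b(-5, 3)*(g + m(-8)) = (8*3 + 24*(-5))*(64 + (-2 - 8)) = (24 - 120)*(64 - 10) = -96*54 = -5184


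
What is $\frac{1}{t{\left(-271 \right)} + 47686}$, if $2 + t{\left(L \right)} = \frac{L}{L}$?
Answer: $\frac{1}{47685} \approx 2.0971 \cdot 10^{-5}$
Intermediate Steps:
$t{\left(L \right)} = -1$ ($t{\left(L \right)} = -2 + \frac{L}{L} = -2 + 1 = -1$)
$\frac{1}{t{\left(-271 \right)} + 47686} = \frac{1}{-1 + 47686} = \frac{1}{47685}$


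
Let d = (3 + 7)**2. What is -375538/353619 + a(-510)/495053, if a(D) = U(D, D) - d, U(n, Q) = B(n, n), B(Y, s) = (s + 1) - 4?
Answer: -186127981961/175060146807 ≈ -1.0632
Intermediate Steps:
d = 100 (d = 10**2 = 100)
B(Y, s) = -3 + s (B(Y, s) = (1 + s) - 4 = -3 + s)
U(n, Q) = -3 + n
a(D) = -103 + D (a(D) = (-3 + D) - 1*100 = (-3 + D) - 100 = -103 + D)
-375538/353619 + a(-510)/495053 = -375538/353619 + (-103 - 510)/495053 = -375538*1/353619 - 613*1/495053 = -375538/353619 - 613/495053 = -186127981961/175060146807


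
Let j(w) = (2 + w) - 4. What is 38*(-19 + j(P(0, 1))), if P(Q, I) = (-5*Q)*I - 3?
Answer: -912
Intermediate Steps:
P(Q, I) = -3 - 5*I*Q (P(Q, I) = -5*I*Q - 3 = -3 - 5*I*Q)
j(w) = -2 + w
38*(-19 + j(P(0, 1))) = 38*(-19 + (-2 + (-3 - 5*1*0))) = 38*(-19 + (-2 + (-3 + 0))) = 38*(-19 + (-2 - 3)) = 38*(-19 - 5) = 38*(-24) = -912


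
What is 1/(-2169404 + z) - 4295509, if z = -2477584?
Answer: -19961178776893/4646988 ≈ -4.2955e+6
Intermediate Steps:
1/(-2169404 + z) - 4295509 = 1/(-2169404 - 2477584) - 4295509 = 1/(-4646988) - 4295509 = -1/4646988 - 4295509 = -19961178776893/4646988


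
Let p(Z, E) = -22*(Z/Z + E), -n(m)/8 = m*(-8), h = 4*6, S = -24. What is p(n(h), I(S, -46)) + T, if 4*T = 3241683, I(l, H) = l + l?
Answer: 3245819/4 ≈ 8.1146e+5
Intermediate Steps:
I(l, H) = 2*l
h = 24
n(m) = 64*m (n(m) = -8*m*(-8) = -(-64)*m = 64*m)
T = 3241683/4 (T = (¼)*3241683 = 3241683/4 ≈ 8.1042e+5)
p(Z, E) = -22 - 22*E (p(Z, E) = -22*(1 + E) = -22 - 22*E)
p(n(h), I(S, -46)) + T = (-22 - 44*(-24)) + 3241683/4 = (-22 - 22*(-48)) + 3241683/4 = (-22 + 1056) + 3241683/4 = 1034 + 3241683/4 = 3245819/4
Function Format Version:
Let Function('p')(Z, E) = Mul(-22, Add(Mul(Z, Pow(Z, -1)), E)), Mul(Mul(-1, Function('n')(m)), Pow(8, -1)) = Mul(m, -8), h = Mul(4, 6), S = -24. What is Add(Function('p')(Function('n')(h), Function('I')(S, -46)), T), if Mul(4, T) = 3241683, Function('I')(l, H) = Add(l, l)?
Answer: Rational(3245819, 4) ≈ 8.1146e+5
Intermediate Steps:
Function('I')(l, H) = Mul(2, l)
h = 24
Function('n')(m) = Mul(64, m) (Function('n')(m) = Mul(-8, Mul(m, -8)) = Mul(-8, Mul(-8, m)) = Mul(64, m))
T = Rational(3241683, 4) (T = Mul(Rational(1, 4), 3241683) = Rational(3241683, 4) ≈ 8.1042e+5)
Function('p')(Z, E) = Add(-22, Mul(-22, E)) (Function('p')(Z, E) = Mul(-22, Add(1, E)) = Add(-22, Mul(-22, E)))
Add(Function('p')(Function('n')(h), Function('I')(S, -46)), T) = Add(Add(-22, Mul(-22, Mul(2, -24))), Rational(3241683, 4)) = Add(Add(-22, Mul(-22, -48)), Rational(3241683, 4)) = Add(Add(-22, 1056), Rational(3241683, 4)) = Add(1034, Rational(3241683, 4)) = Rational(3245819, 4)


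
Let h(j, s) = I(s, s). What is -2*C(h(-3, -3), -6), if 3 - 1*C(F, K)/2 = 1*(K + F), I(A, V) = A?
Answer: -48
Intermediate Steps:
h(j, s) = s
C(F, K) = 6 - 2*F - 2*K (C(F, K) = 6 - 2*(K + F) = 6 - 2*(F + K) = 6 + (-2*F - 2*K) = 6 - 2*F - 2*K)
-2*C(h(-3, -3), -6) = -2*(6 - 2*(-3) - 2*(-6)) = -2*(6 + 6 + 12) = -2*24 = -48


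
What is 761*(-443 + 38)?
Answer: -308205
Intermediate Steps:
761*(-443 + 38) = 761*(-405) = -308205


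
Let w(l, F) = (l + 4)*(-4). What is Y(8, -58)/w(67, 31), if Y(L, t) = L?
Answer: -2/71 ≈ -0.028169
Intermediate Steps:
w(l, F) = -16 - 4*l (w(l, F) = (4 + l)*(-4) = -16 - 4*l)
Y(8, -58)/w(67, 31) = 8/(-16 - 4*67) = 8/(-16 - 268) = 8/(-284) = 8*(-1/284) = -2/71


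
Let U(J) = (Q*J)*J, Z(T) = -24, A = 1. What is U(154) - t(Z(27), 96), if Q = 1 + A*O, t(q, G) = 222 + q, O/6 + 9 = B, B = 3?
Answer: -830258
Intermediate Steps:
O = -36 (O = -54 + 6*3 = -54 + 18 = -36)
Q = -35 (Q = 1 + 1*(-36) = 1 - 36 = -35)
U(J) = -35*J**2 (U(J) = (-35*J)*J = -35*J**2)
U(154) - t(Z(27), 96) = -35*154**2 - (222 - 24) = -35*23716 - 1*198 = -830060 - 198 = -830258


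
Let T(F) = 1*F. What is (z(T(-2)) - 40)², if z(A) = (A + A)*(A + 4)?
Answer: 2304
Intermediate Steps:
T(F) = F
z(A) = 2*A*(4 + A) (z(A) = (2*A)*(4 + A) = 2*A*(4 + A))
(z(T(-2)) - 40)² = (2*(-2)*(4 - 2) - 40)² = (2*(-2)*2 - 40)² = (-8 - 40)² = (-48)² = 2304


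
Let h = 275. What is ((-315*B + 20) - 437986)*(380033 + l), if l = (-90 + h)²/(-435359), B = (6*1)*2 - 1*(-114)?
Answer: -79028544694414032/435359 ≈ -1.8153e+11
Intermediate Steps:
B = 126 (B = 6*2 + 114 = 12 + 114 = 126)
l = -34225/435359 (l = (-90 + 275)²/(-435359) = 185²*(-1/435359) = 34225*(-1/435359) = -34225/435359 ≈ -0.078613)
((-315*B + 20) - 437986)*(380033 + l) = ((-315*126 + 20) - 437986)*(380033 - 34225/435359) = ((-39690 + 20) - 437986)*(165450752622/435359) = (-39670 - 437986)*(165450752622/435359) = -477656*165450752622/435359 = -79028544694414032/435359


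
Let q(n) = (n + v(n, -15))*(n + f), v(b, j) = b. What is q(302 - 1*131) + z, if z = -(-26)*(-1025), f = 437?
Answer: 181286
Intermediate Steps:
q(n) = 2*n*(437 + n) (q(n) = (n + n)*(n + 437) = (2*n)*(437 + n) = 2*n*(437 + n))
z = -26650 (z = -1*26650 = -26650)
q(302 - 1*131) + z = 2*(302 - 1*131)*(437 + (302 - 1*131)) - 26650 = 2*(302 - 131)*(437 + (302 - 131)) - 26650 = 2*171*(437 + 171) - 26650 = 2*171*608 - 26650 = 207936 - 26650 = 181286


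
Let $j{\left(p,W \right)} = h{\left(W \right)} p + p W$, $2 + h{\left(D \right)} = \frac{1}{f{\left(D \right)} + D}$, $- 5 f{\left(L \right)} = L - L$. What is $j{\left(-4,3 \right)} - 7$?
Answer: $- \frac{37}{3} \approx -12.333$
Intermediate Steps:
$f{\left(L \right)} = 0$ ($f{\left(L \right)} = - \frac{L - L}{5} = \left(- \frac{1}{5}\right) 0 = 0$)
$h{\left(D \right)} = -2 + \frac{1}{D}$ ($h{\left(D \right)} = -2 + \frac{1}{0 + D} = -2 + \frac{1}{D}$)
$j{\left(p,W \right)} = W p + p \left(-2 + \frac{1}{W}\right)$ ($j{\left(p,W \right)} = \left(-2 + \frac{1}{W}\right) p + p W = p \left(-2 + \frac{1}{W}\right) + W p = W p + p \left(-2 + \frac{1}{W}\right)$)
$j{\left(-4,3 \right)} - 7 = \left(\left(-2\right) \left(-4\right) + 3 \left(-4\right) - \frac{4}{3}\right) - 7 = \left(8 - 12 - \frac{4}{3}\right) - 7 = - \frac{16}{3} - 7 = - \frac{37}{3}$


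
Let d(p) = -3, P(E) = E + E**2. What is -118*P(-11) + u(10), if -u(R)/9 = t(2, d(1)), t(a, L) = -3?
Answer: -12953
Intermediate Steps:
u(R) = 27 (u(R) = -9*(-3) = 27)
-118*P(-11) + u(10) = -(-1298)*(1 - 11) + 27 = -(-1298)*(-10) + 27 = -118*110 + 27 = -12980 + 27 = -12953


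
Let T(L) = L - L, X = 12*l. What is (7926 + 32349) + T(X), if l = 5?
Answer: 40275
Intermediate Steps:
X = 60 (X = 12*5 = 60)
T(L) = 0
(7926 + 32349) + T(X) = (7926 + 32349) + 0 = 40275 + 0 = 40275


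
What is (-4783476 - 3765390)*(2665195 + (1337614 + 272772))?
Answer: -36551369041146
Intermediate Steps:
(-4783476 - 3765390)*(2665195 + (1337614 + 272772)) = -8548866*(2665195 + 1610386) = -8548866*4275581 = -36551369041146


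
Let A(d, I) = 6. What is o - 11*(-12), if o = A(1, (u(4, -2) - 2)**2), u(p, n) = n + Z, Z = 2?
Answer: 138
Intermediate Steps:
u(p, n) = 2 + n (u(p, n) = n + 2 = 2 + n)
o = 6
o - 11*(-12) = 6 - 11*(-12) = 6 + 132 = 138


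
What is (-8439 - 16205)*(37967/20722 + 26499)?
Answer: -6766629318890/10361 ≈ -6.5309e+8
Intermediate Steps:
(-8439 - 16205)*(37967/20722 + 26499) = -24644*(37967*(1/20722) + 26499) = -24644*(37967/20722 + 26499) = -24644*549150245/20722 = -6766629318890/10361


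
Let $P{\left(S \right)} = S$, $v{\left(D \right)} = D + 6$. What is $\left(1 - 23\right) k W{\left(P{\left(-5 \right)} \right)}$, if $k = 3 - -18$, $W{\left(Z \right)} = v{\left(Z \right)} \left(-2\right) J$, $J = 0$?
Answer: $0$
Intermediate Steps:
$v{\left(D \right)} = 6 + D$
$W{\left(Z \right)} = 0$ ($W{\left(Z \right)} = \left(6 + Z\right) \left(-2\right) 0 = \left(-12 - 2 Z\right) 0 = 0$)
$k = 21$ ($k = 3 + 18 = 21$)
$\left(1 - 23\right) k W{\left(P{\left(-5 \right)} \right)} = \left(1 - 23\right) 21 \cdot 0 = \left(-22\right) 21 \cdot 0 = \left(-462\right) 0 = 0$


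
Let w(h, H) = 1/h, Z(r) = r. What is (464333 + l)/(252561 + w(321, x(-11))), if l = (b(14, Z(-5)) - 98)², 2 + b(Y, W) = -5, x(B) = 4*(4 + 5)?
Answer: 5868843/3118157 ≈ 1.8822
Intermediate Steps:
x(B) = 36 (x(B) = 4*9 = 36)
b(Y, W) = -7 (b(Y, W) = -2 - 5 = -7)
l = 11025 (l = (-7 - 98)² = (-105)² = 11025)
(464333 + l)/(252561 + w(321, x(-11))) = (464333 + 11025)/(252561 + 1/321) = 475358/(252561 + 1/321) = 475358/(81072082/321) = 475358*(321/81072082) = 5868843/3118157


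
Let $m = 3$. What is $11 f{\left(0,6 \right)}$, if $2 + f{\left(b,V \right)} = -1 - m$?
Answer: $-66$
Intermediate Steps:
$f{\left(b,V \right)} = -6$ ($f{\left(b,V \right)} = -2 - 4 = -6$)
$11 f{\left(0,6 \right)} = 11 \left(-6\right) = -66$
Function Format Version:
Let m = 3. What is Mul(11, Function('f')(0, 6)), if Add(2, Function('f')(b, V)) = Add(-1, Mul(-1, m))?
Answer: -66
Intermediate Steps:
Function('f')(b, V) = -6 (Function('f')(b, V) = Add(-2, Add(-1, Mul(-1, 3))) = Add(-2, Add(-1, -3)) = Add(-2, -4) = -6)
Mul(11, Function('f')(0, 6)) = Mul(11, -6) = -66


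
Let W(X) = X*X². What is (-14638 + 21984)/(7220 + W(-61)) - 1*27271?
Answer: -5993109577/219761 ≈ -27271.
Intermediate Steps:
W(X) = X³
(-14638 + 21984)/(7220 + W(-61)) - 1*27271 = (-14638 + 21984)/(7220 + (-61)³) - 1*27271 = 7346/(7220 - 226981) - 27271 = 7346/(-219761) - 27271 = 7346*(-1/219761) - 27271 = -7346/219761 - 27271 = -5993109577/219761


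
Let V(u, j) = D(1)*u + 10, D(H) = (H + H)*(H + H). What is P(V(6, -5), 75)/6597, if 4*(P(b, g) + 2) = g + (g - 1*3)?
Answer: 139/26388 ≈ 0.0052675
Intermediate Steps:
D(H) = 4*H² (D(H) = (2*H)*(2*H) = 4*H²)
V(u, j) = 10 + 4*u (V(u, j) = (4*1²)*u + 10 = (4*1)*u + 10 = 4*u + 10 = 10 + 4*u)
P(b, g) = -11/4 + g/2 (P(b, g) = -2 + (g + (g - 1*3))/4 = -2 + (g + (g - 3))/4 = -2 + (g + (-3 + g))/4 = -2 + (-3 + 2*g)/4 = -2 + (-¾ + g/2) = -11/4 + g/2)
P(V(6, -5), 75)/6597 = (-11/4 + (½)*75)/6597 = (-11/4 + 75/2)*(1/6597) = (139/4)*(1/6597) = 139/26388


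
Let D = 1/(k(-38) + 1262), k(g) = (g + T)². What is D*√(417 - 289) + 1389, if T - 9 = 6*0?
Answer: 1389 + 8*√2/2103 ≈ 1389.0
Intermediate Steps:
T = 9 (T = 9 + 6*0 = 9 + 0 = 9)
k(g) = (9 + g)² (k(g) = (g + 9)² = (9 + g)²)
D = 1/2103 (D = 1/((9 - 38)² + 1262) = 1/((-29)² + 1262) = 1/(841 + 1262) = 1/2103 ≈ 0.00047551)
D*√(417 - 289) + 1389 = √(417 - 289)/2103 + 1389 = √128/2103 + 1389 = (8*√2)/2103 + 1389 = 8*√2/2103 + 1389 = 1389 + 8*√2/2103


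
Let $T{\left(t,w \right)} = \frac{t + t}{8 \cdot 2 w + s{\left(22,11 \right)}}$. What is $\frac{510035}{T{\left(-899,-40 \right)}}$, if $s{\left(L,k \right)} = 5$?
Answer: $\frac{323872225}{1798} \approx 1.8013 \cdot 10^{5}$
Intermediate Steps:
$T{\left(t,w \right)} = \frac{2 t}{5 + 16 w}$ ($T{\left(t,w \right)} = \frac{t + t}{8 \cdot 2 w + 5} = \frac{2 t}{16 w + 5} = \frac{2 t}{5 + 16 w}$)
$\frac{510035}{T{\left(-899,-40 \right)}} = \frac{510035}{2 \left(-899\right) \frac{1}{5 + 16 \left(-40\right)}} = \frac{510035}{2 \left(-899\right) \frac{1}{5 - 640}} = \frac{510035}{2 \left(-899\right) \frac{1}{-635}} = \frac{510035}{2 \left(-899\right) \left(- \frac{1}{635}\right)} = \frac{510035}{\frac{1798}{635}} = 510035 \cdot \frac{635}{1798} = \frac{323872225}{1798}$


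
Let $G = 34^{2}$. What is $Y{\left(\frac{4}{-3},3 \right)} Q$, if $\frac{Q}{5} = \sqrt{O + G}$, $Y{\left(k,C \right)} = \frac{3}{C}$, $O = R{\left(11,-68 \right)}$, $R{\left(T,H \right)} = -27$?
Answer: $5 \sqrt{1129} \approx 168.0$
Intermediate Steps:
$G = 1156$
$O = -27$
$Q = 5 \sqrt{1129}$ ($Q = 5 \sqrt{-27 + 1156} = 5 \sqrt{1129} \approx 168.0$)
$Y{\left(\frac{4}{-3},3 \right)} Q = \frac{3}{3} \cdot 5 \sqrt{1129} = 3 \cdot \frac{1}{3} \cdot 5 \sqrt{1129} = 1 \cdot 5 \sqrt{1129} = 5 \sqrt{1129}$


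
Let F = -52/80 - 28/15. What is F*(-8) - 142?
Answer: -1828/15 ≈ -121.87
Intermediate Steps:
F = -151/60 (F = -52*1/80 - 28*1/15 = -13/20 - 28/15 = -151/60 ≈ -2.5167)
F*(-8) - 142 = -151/60*(-8) - 142 = 302/15 - 142 = -1828/15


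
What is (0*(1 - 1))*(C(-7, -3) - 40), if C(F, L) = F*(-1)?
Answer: 0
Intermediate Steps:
C(F, L) = -F
(0*(1 - 1))*(C(-7, -3) - 40) = (0*(1 - 1))*(-1*(-7) - 40) = (0*0)*(7 - 40) = 0*(-33) = 0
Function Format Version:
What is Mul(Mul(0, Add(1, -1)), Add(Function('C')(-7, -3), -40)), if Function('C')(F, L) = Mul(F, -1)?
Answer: 0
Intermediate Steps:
Function('C')(F, L) = Mul(-1, F)
Mul(Mul(0, Add(1, -1)), Add(Function('C')(-7, -3), -40)) = Mul(Mul(0, Add(1, -1)), Add(Mul(-1, -7), -40)) = Mul(Mul(0, 0), Add(7, -40)) = Mul(0, -33) = 0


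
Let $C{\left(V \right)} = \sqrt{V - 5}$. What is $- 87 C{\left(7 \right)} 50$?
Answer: $- 4350 \sqrt{2} \approx -6151.8$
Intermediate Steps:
$C{\left(V \right)} = \sqrt{-5 + V}$
$- 87 C{\left(7 \right)} 50 = - 87 \sqrt{-5 + 7} \cdot 50 = - 87 \sqrt{2} \cdot 50 = - 4350 \sqrt{2}$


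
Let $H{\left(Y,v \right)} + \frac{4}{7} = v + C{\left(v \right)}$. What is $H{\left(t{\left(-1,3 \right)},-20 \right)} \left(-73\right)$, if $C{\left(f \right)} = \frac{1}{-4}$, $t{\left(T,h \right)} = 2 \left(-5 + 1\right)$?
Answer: $\frac{42559}{28} \approx 1520.0$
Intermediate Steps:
$t{\left(T,h \right)} = -8$ ($t{\left(T,h \right)} = 2 \left(-4\right) = -8$)
$C{\left(f \right)} = - \frac{1}{4}$
$H{\left(Y,v \right)} = - \frac{23}{28} + v$ ($H{\left(Y,v \right)} = - \frac{4}{7} + \left(v - \frac{1}{4}\right) = - \frac{4}{7} + \left(- \frac{1}{4} + v\right) = - \frac{23}{28} + v$)
$H{\left(t{\left(-1,3 \right)},-20 \right)} \left(-73\right) = \left(- \frac{23}{28} - 20\right) \left(-73\right) = \left(- \frac{583}{28}\right) \left(-73\right) = \frac{42559}{28}$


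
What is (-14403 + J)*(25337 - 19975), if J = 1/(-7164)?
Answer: -276633872333/3582 ≈ -7.7229e+7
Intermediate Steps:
J = -1/7164 ≈ -0.00013959
(-14403 + J)*(25337 - 19975) = (-14403 - 1/7164)*(25337 - 19975) = -103183093/7164*5362 = -276633872333/3582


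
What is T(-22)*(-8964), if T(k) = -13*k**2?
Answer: 56401488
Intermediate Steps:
T(-22)*(-8964) = -13*(-22)**2*(-8964) = -13*484*(-8964) = -6292*(-8964) = 56401488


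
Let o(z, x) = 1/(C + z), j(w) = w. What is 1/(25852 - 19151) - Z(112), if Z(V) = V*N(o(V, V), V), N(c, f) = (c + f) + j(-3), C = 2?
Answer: -4663306255/381957 ≈ -12209.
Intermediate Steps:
o(z, x) = 1/(2 + z)
N(c, f) = -3 + c + f (N(c, f) = (c + f) - 3 = -3 + c + f)
Z(V) = V*(-3 + V + 1/(2 + V)) (Z(V) = V*(-3 + 1/(2 + V) + V) = V*(-3 + V + 1/(2 + V)))
1/(25852 - 19151) - Z(112) = 1/(25852 - 19151) - 112*(-5 + 112² - 1*112)/(2 + 112) = 1/6701 - 112*(-5 + 12544 - 112)/114 = 1/6701 - 112*12427/114 = 1/6701 - 1*695912/57 = 1/6701 - 695912/57 = -4663306255/381957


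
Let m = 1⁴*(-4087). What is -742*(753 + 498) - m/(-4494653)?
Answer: -4172125694113/4494653 ≈ -9.2824e+5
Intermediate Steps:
m = -4087 (m = 1*(-4087) = -4087)
-742*(753 + 498) - m/(-4494653) = -742*(753 + 498) - (-4087)/(-4494653) = -742*1251 - (-4087)*(-1)/4494653 = -928242 - 1*4087/4494653 = -928242 - 4087/4494653 = -4172125694113/4494653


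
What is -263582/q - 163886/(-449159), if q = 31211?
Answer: -113275181592/14018701549 ≈ -8.0803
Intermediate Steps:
-263582/q - 163886/(-449159) = -263582/31211 - 163886/(-449159) = -263582*1/31211 - 163886*(-1/449159) = -263582/31211 + 163886/449159 = -113275181592/14018701549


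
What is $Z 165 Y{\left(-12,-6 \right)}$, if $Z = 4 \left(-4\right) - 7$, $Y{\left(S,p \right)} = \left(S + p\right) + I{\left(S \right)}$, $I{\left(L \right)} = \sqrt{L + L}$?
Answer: $68310 - 7590 i \sqrt{6} \approx 68310.0 - 18592.0 i$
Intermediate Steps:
$I{\left(L \right)} = \sqrt{2} \sqrt{L}$ ($I{\left(L \right)} = \sqrt{2 L} = \sqrt{2} \sqrt{L}$)
$Y{\left(S,p \right)} = S + p + \sqrt{2} \sqrt{S}$ ($Y{\left(S,p \right)} = \left(S + p\right) + \sqrt{2} \sqrt{S} = S + p + \sqrt{2} \sqrt{S}$)
$Z = -23$ ($Z = -16 - 7 = -23$)
$Z 165 Y{\left(-12,-6 \right)} = \left(-23\right) 165 \left(-12 - 6 + \sqrt{2} \sqrt{-12}\right) = - 3795 \left(-12 - 6 + \sqrt{2} \cdot 2 i \sqrt{3}\right) = - 3795 \left(-12 - 6 + 2 i \sqrt{6}\right) = - 3795 \left(-18 + 2 i \sqrt{6}\right) = 68310 - 7590 i \sqrt{6}$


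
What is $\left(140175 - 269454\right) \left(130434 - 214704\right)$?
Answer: $10894341330$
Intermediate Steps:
$\left(140175 - 269454\right) \left(130434 - 214704\right) = \left(-129279\right) \left(-84270\right) = 10894341330$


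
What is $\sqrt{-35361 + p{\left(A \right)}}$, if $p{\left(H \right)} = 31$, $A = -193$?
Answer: $i \sqrt{35330} \approx 187.96 i$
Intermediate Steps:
$\sqrt{-35361 + p{\left(A \right)}} = \sqrt{-35361 + 31} = \sqrt{-35330} = i \sqrt{35330}$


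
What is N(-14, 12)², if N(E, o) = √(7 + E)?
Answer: -7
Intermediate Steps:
N(-14, 12)² = (√(7 - 14))² = (√(-7))² = (I*√7)² = -7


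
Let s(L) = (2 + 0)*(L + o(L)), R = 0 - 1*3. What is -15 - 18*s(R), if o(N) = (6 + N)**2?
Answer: -231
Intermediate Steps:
R = -3 (R = 0 - 3 = -3)
s(L) = 2*L + 2*(6 + L)**2 (s(L) = (2 + 0)*(L + (6 + L)**2) = 2*(L + (6 + L)**2) = 2*L + 2*(6 + L)**2)
-15 - 18*s(R) = -15 - 18*(2*(-3) + 2*(6 - 3)**2) = -15 - 18*(-6 + 2*3**2) = -15 - 18*(-6 + 2*9) = -15 - 18*(-6 + 18) = -15 - 18*12 = -15 - 216 = -231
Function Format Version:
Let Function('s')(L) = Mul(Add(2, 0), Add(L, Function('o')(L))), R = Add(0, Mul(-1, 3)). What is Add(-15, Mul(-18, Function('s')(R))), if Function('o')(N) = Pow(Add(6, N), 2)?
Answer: -231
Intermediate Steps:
R = -3 (R = Add(0, -3) = -3)
Function('s')(L) = Add(Mul(2, L), Mul(2, Pow(Add(6, L), 2))) (Function('s')(L) = Mul(Add(2, 0), Add(L, Pow(Add(6, L), 2))) = Mul(2, Add(L, Pow(Add(6, L), 2))) = Add(Mul(2, L), Mul(2, Pow(Add(6, L), 2))))
Add(-15, Mul(-18, Function('s')(R))) = Add(-15, Mul(-18, Add(Mul(2, -3), Mul(2, Pow(Add(6, -3), 2))))) = Add(-15, Mul(-18, Add(-6, Mul(2, Pow(3, 2))))) = Add(-15, Mul(-18, Add(-6, Mul(2, 9)))) = Add(-15, Mul(-18, Add(-6, 18))) = Add(-15, Mul(-18, 12)) = Add(-15, -216) = -231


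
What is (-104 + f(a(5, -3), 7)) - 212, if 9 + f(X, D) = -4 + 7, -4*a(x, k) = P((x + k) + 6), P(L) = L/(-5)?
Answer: -322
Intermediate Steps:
P(L) = -L/5 (P(L) = L*(-⅕) = -L/5)
a(x, k) = 3/10 + k/20 + x/20 (a(x, k) = -(-1)*((x + k) + 6)/20 = -(-1)*((k + x) + 6)/20 = -(-1)*(6 + k + x)/20 = -(-6/5 - k/5 - x/5)/4 = 3/10 + k/20 + x/20)
f(X, D) = -6 (f(X, D) = -9 + (-4 + 7) = -9 + 3 = -6)
(-104 + f(a(5, -3), 7)) - 212 = (-104 - 6) - 212 = -110 - 212 = -322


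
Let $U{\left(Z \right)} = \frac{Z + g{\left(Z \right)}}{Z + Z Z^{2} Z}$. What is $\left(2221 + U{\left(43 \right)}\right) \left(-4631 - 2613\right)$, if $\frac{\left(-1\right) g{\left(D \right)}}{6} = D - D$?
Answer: $- \frac{319799544159}{19877} \approx -1.6089 \cdot 10^{7}$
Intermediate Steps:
$g{\left(D \right)} = 0$ ($g{\left(D \right)} = - 6 \left(D - D\right) = \left(-6\right) 0 = 0$)
$U{\left(Z \right)} = \frac{Z}{Z + Z^{4}}$ ($U{\left(Z \right)} = \frac{Z + 0}{Z + Z Z^{2} Z} = \frac{Z}{Z + Z^{3} Z} = \frac{Z}{Z + Z^{4}}$)
$\left(2221 + U{\left(43 \right)}\right) \left(-4631 - 2613\right) = \left(2221 + \frac{1}{1 + 43^{3}}\right) \left(-4631 - 2613\right) = \left(2221 + \frac{1}{1 + 79507}\right) \left(-7244\right) = \left(2221 + \frac{1}{79508}\right) \left(-7244\right) = \frac{176587269}{79508} \left(-7244\right) = - \frac{319799544159}{19877}$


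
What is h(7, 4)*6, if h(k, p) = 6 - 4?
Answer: 12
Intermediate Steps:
h(k, p) = 2
h(7, 4)*6 = 2*6 = 12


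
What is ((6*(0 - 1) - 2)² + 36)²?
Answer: 10000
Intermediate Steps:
((6*(0 - 1) - 2)² + 36)² = ((6*(-1) - 2)² + 36)² = ((-6 - 2)² + 36)² = ((-8)² + 36)² = (64 + 36)² = 100² = 10000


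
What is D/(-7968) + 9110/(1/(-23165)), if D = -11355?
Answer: -560504042615/2656 ≈ -2.1103e+8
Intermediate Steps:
D/(-7968) + 9110/(1/(-23165)) = -11355/(-7968) + 9110/(1/(-23165)) = -11355*(-1/7968) + 9110/(-1/23165) = 3785/2656 + 9110*(-23165) = 3785/2656 - 211033150 = -560504042615/2656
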